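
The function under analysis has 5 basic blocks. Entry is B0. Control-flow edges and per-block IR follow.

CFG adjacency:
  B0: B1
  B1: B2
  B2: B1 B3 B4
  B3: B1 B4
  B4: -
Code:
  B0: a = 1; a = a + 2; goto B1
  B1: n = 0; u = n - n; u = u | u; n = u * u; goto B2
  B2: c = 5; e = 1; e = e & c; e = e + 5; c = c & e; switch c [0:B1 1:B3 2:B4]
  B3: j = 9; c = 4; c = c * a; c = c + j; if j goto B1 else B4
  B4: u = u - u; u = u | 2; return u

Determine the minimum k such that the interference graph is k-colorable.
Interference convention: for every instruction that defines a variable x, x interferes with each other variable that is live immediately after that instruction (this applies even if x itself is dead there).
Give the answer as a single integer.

def/use:
  B0: def={a} ue=∅
  B1: def={n,u} ue=∅
  B2: def={c,e} ue=∅
  B3: def={c,j} ue={a}
  B4: def={u} ue={u}

Backward fixpoint:
  B0: in=∅ out={a}
  B1: in={a} out={a,u}
  B2: in={a,u} out={a,u}
  B3: in={a,u} out={a,u}
  B4: in={u} out=∅

Interfere edges:
  a: {c,e,j,n,u}
  c: {a,e,j,u}
  e: {a,c,u}
  j: {a,c,u}
  n: {a,u}
  u: {a,c,e,j,n}

Registers:
  clique {a,c,e,u} ⇒ need ≥ 4
  4-colouring: R0={a}  R1={u}  R2={c,n}  R3={e,j}
  χ = 4

Answer: 4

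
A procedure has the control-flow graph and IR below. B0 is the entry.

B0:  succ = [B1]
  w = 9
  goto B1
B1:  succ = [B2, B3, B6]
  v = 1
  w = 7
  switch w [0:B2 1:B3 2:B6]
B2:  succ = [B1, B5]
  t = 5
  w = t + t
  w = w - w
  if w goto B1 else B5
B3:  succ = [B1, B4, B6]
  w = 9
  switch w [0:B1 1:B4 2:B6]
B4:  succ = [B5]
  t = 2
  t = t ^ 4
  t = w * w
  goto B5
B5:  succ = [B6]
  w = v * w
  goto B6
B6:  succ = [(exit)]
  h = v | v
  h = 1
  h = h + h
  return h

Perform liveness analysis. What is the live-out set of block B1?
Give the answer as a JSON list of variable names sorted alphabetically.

Per-block:
  B0 def {w} use ∅
  B1 def {v,w} use ∅
  B2 def {t,w} use ∅
  B3 def {w} use ∅
  B4 def {t} use {w}
  B5 def {w} use {v,w}
  B6 def {h} use {v}

Liveness:
  B0 li=∅ lo=∅
  B1 li=∅ lo={v}
  B2 li={v} lo={v,w}
  B3 li={v} lo={v,w}
  B4 li={v,w} lo={v,w}
  B5 li={v,w} lo={v}
  B6 li={v} lo=∅

live-out(B1) = ["v"]

Answer: ["v"]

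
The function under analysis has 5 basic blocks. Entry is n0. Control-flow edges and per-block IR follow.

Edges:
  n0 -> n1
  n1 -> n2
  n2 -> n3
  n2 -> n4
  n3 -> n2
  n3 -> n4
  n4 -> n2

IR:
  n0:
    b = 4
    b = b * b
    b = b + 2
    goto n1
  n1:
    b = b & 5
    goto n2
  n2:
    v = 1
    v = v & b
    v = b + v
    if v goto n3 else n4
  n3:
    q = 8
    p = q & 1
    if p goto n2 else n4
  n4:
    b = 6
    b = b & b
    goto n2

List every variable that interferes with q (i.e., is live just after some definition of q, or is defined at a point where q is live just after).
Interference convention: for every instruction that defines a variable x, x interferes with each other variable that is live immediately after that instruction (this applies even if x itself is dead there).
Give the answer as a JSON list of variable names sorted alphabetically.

Answer: ["b"]

Derivation:
Block summaries:
  n0: def={b} ue=∅
  n1: def={b} ue={b}
  n2: def={v} ue={b}
  n3: def={p,q} ue=∅
  n4: def={b} ue=∅

Backward fixpoint:
  live n0: ∅→{b}
  live n1: {b}→{b}
  live n2: {b}→{b}
  live n3: {b}→{b}
  live n4: ∅→{b}

Interfere edges:
  b↔{p,q,v}
  p↔{b}
  q↔{b}
  v↔{b}

N(q) = ["b"]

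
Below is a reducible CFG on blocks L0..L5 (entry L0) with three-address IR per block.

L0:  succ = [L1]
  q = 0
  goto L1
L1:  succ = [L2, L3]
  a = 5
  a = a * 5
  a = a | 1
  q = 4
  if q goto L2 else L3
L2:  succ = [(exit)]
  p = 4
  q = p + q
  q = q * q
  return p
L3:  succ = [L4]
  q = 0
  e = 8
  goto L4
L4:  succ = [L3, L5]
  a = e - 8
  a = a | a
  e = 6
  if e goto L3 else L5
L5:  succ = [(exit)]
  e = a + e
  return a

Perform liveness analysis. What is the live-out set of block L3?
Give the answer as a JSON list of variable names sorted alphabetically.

Per-block:
  L0 def {q} use ∅
  L1 def {a,q} use ∅
  L2 def {p,q} use {q}
  L3 def {e,q} use ∅
  L4 def {a,e} use {e}
  L5 def {e} use {a,e}

Live sets:
  L0 li=∅ lo=∅
  L1 li=∅ lo={q}
  L2 li={q} lo=∅
  L3 li=∅ lo={e}
  L4 li={e} lo={a,e}
  L5 li={a,e} lo=∅

live-out(L3) = ["e"]

Answer: ["e"]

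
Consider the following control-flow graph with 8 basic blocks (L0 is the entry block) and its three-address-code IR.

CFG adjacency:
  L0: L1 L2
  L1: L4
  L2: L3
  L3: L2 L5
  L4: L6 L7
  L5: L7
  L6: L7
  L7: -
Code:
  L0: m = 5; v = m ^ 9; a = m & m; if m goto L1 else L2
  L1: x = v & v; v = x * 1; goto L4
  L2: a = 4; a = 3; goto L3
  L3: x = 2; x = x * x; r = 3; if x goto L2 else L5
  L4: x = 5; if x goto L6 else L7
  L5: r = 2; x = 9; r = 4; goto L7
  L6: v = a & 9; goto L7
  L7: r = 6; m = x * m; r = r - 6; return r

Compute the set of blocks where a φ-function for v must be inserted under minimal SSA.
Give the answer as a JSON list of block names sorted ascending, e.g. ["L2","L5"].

Answer: ["L7"]

Analysis:
idom tree: L1←L0 L2←L0 L3←L2 L4←L1 L5←L3 L6←L4 L7←L0
Join-block Dom:
  L2: preds {L0,L3}: {L0} ∩ {L0,L2,L3} = {L0}; idom=L0
  L7: preds {L4,L5,L6}: {L0,L1,L4} ∩ {L0,L2,L3,L5} ∩ {L0,L1,L4,L6} = {L0}; idom=L0

DF walk-up:
  L2←L0: walk · to L0
  L2←L3: walk L3→L2 to L0
  L7←L4: walk L4→L1 to L0
  L7←L5: walk L5→L3→L2 to L0
  L7←L6: walk L6→L4→L1 to L0
  L0 → ∅
  L1 → {L7}
  L2 → {L2,L7}
  L3 → {L2,L7}
  L4 → {L7}
  L5 → {L7}
  L6 → {L7}
  L7 → ∅

φ for v: defs {L0,L1,L6}
  DF⁺ = {L7}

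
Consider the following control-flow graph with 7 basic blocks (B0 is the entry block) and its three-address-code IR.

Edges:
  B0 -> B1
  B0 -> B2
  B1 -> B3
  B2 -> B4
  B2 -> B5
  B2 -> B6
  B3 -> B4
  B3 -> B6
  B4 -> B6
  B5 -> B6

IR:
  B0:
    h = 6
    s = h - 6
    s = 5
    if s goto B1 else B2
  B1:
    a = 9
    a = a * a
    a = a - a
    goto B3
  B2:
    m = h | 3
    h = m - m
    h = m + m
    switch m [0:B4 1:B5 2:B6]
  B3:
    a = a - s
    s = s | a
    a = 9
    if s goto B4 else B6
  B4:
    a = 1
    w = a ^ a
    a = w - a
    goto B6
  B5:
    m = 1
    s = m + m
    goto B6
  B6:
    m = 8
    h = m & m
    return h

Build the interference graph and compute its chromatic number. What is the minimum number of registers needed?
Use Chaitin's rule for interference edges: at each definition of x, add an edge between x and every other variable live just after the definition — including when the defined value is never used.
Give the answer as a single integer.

Answer: 2

Analysis:
Block summaries:
  B0: {h,s} / ∅
  B1: {a} / ∅
  B2: {h,m} / {h}
  B3: {a,s} / {a,s}
  B4: {a,w} / ∅
  B5: {m,s} / ∅
  B6: {h,m} / ∅

Live sets:
  B0 li=∅ lo={h,s}
  B1 li={s} lo={a,s}
  B2 li={h} lo=∅
  B3 li={a,s} lo=∅
  B4 li=∅ lo=∅
  B5 li=∅ lo=∅
  B6 li=∅ lo=∅

Interference:
  a: {s,w}
  h: {m,s}
  m: {h}
  s: {a,h}
  w: {a}

Registers:
  clique {a,s} ⇒ need ≥ 2
  assign a→c0 h→c0 m→c1 s→c1 w→c1 — no edge inside a register ⇒ χ ≤ 2
  χ = 2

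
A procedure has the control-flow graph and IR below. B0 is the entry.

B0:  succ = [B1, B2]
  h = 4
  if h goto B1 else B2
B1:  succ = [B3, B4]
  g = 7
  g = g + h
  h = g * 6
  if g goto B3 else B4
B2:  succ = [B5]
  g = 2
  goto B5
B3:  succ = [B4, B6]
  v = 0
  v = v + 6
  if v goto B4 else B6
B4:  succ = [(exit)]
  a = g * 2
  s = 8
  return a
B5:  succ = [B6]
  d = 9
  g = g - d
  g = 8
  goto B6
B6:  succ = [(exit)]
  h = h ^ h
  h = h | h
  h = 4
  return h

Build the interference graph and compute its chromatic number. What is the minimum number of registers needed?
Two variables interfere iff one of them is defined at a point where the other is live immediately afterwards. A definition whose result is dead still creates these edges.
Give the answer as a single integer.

Answer: 3

Working:
Block summaries:
  B0: {h} / ∅
  B1: {g,h} / {h}
  B2: {g} / ∅
  B3: {v} / ∅
  B4: {a,s} / {g}
  B5: {d,g} / {g}
  B6: {h} / {h}

Backward fixpoint:
  live B0: ∅→{h}
  live B1: {h}→{g,h}
  live B2: {h}→{g,h}
  live B3: {g,h}→{g,h}
  live B4: {g}→∅
  live B5: {g,h}→{h}
  live B6: {h}→∅

Interfere edges:
  a↔{s}
  d↔{g,h}
  g↔{d,h,v}
  h↔{d,g,v}
  s↔{a}
  v↔{g,h}

Colouring:
  lower bound: {d,g,h} mutually conflict ⇒ χ ≥ 3
  assign a→r0 d→r2 g→r0 h→r1 s→r1 v→r2 — no edge inside a register ⇒ χ ≤ 3
  χ = 3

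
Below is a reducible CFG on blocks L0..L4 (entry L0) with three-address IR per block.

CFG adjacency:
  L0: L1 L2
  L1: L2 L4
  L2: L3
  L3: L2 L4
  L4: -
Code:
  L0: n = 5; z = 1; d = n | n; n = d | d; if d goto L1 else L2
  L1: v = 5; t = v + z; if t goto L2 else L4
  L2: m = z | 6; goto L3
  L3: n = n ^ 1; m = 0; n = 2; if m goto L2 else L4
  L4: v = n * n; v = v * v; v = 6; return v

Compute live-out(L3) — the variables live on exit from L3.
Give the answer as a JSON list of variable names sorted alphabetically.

def/use:
  L0: def={d,n,z} ue=∅
  L1: def={t,v} ue={z}
  L2: def={m} ue={z}
  L3: def={m,n} ue={n}
  L4: def={v} ue={n}

Backward fixpoint:
  live L0: ∅→{n,z}
  live L1: {n,z}→{n,z}
  live L2: {n,z}→{n,z}
  live L3: {n,z}→{n,z}
  live L4: {n}→∅

live-out(L3) = ["n", "z"]

Answer: ["n", "z"]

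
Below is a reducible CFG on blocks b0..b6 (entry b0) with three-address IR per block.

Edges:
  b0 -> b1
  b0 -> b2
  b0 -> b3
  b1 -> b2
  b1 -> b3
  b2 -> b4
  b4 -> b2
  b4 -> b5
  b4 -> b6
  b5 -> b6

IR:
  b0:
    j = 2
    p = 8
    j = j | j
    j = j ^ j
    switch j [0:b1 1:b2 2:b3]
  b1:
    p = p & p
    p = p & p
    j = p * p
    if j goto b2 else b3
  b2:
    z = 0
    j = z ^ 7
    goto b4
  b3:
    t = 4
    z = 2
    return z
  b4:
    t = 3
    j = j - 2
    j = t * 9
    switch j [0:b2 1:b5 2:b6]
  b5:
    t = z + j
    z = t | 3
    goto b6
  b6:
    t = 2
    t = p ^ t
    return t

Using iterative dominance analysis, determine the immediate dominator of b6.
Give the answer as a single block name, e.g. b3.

idom tree: b1←b0 b2←b0 b3←b0 b4←b2 b5←b4 b6←b4
Dom∩ at merges:
  b2: preds {b0,b1,b4}: {b0} ∩ {b0,b1} ∩ {b0,b2,b4} = {b0}; idom=b0
  b3: preds {b0,b1}: {b0} ∩ {b0,b1} = {b0}; idom=b0
  b6: preds {b4,b5}: {b0,b2,b4} ∩ {b0,b2,b4,b5} = {b0,b2,b4}; idom=b4

idom(b6) = b4

Answer: b4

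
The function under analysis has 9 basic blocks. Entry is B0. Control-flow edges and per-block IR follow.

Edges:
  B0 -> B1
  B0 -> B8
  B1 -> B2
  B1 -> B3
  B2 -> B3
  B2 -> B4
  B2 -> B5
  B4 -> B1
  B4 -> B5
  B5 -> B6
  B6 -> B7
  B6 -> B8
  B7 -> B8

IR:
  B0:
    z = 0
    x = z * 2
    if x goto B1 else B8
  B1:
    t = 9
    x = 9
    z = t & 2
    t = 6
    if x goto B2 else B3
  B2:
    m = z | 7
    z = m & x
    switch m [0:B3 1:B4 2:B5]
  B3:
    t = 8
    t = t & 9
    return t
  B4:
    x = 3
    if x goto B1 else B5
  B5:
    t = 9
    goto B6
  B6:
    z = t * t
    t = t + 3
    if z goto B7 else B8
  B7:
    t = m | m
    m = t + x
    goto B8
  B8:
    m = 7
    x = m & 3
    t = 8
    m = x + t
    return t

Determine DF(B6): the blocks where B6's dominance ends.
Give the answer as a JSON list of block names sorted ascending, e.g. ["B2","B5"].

idom tree: B1←B0 B2←B1 B3←B1 B4←B2 B5←B2 B6←B5 B7←B6 B8←B0
Dom∩ at merges:
  B1: preds {B0,B4}: {B0} ∩ {B0,B1,B2,B4} = {B0}; idom=B0
  B3: preds {B1,B2}: {B0,B1} ∩ {B0,B1,B2} = {B0,B1}; idom=B1
  B5: preds {B2,B4}: {B0,B1,B2} ∩ {B0,B1,B2,B4} = {B0,B1,B2}; idom=B2
  B8: preds {B0,B6,B7}: {B0} ∩ {B0,B1,B2,B5,B6} ∩ {B0,B1,B2,B5,B6,B7} = {B0}; idom=B0

Frontier:
  join B1 pred B0: · stop@B0
  join B1 pred B4: B4→B2→B1 stop@B0
  join B3 pred B1: · stop@B1
  join B3 pred B2: B2 stop@B1
  join B5 pred B2: · stop@B2
  join B5 pred B4: B4 stop@B2
  join B8 pred B0: · stop@B0
  join B8 pred B6: B6→B5→B2→B1 stop@B0
  join B8 pred B7: B7→B6→B5→B2→B1 stop@B0
  DF(B0)=∅
  DF(B1)={B1,B8}
  DF(B2)={B1,B3,B8}
  DF(B3)=∅
  DF(B4)={B1,B5}
  DF(B5)={B8}
  DF(B6)={B8}
  DF(B7)={B8}
  DF(B8)=∅

DF(B6) = ["B8"]

Answer: ["B8"]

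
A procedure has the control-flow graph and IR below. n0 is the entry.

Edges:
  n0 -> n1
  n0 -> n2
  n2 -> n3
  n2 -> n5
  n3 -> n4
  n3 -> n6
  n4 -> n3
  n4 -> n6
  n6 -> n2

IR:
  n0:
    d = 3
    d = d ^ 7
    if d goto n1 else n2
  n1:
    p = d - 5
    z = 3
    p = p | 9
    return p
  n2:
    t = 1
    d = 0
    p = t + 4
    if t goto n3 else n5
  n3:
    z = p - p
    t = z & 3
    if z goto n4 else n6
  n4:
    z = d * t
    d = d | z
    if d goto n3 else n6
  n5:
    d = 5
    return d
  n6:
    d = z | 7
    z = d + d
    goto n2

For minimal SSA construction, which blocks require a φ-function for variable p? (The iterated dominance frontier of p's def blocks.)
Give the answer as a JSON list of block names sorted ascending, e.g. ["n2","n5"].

idom tree: n1←n0 n2←n0 n3←n2 n4←n3 n5←n2 n6←n3
Join-block Dom:
  n2: preds {n0,n6}: {n0} ∩ {n0,n2,n3,n6} = {n0}; idom=n0
  n3: preds {n2,n4}: {n0,n2} ∩ {n0,n2,n3,n4} = {n0,n2}; idom=n2
  n6: preds {n3,n4}: {n0,n2,n3} ∩ {n0,n2,n3,n4} = {n0,n2,n3}; idom=n3

Frontier:
  n2←n0: walk · to n0
  n2←n6: walk n6→n3→n2 to n0
  n3←n2: walk · to n2
  n3←n4: walk n4→n3 to n2
  n6←n3: walk · to n3
  n6←n4: walk n4 to n3
  n0: DF=∅
  n1: DF=∅
  n2: DF={n2}
  n3: DF={n2,n3}
  n4: DF={n3,n6}
  n5: DF=∅
  n6: DF={n2}

φ for p: defs {n1,n2}
  DF⁺ = {n2}

Answer: ["n2"]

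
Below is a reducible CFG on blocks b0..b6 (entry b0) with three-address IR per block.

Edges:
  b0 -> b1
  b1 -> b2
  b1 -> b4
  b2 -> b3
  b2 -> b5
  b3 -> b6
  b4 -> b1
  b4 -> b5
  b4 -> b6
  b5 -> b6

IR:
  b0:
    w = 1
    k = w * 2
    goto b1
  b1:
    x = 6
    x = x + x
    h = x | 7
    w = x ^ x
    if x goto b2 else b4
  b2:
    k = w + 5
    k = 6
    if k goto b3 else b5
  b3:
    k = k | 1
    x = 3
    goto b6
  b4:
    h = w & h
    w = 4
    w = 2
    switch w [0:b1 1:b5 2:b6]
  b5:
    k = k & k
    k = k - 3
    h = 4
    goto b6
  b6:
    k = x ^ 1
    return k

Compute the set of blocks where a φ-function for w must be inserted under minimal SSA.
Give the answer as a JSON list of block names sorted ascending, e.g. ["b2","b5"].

Answer: ["b1", "b5", "b6"]

Analysis:
idom tree: b1←b0 b2←b1 b3←b2 b4←b1 b5←b1 b6←b1
Dom∩ at merges:
  b1: preds {b0,b4}: {b0} ∩ {b0,b1,b4} = {b0}; idom=b0
  b5: preds {b2,b4}: {b0,b1,b2} ∩ {b0,b1,b4} = {b0,b1}; idom=b1
  b6: preds {b3,b4,b5}: {b0,b1,b2,b3} ∩ {b0,b1,b4} ∩ {b0,b1,b5} = {b0,b1}; idom=b1

DF walk-up:
  b1←b0: walk · to b0
  b1←b4: walk b4→b1 to b0
  b5←b2: walk b2 to b1
  b5←b4: walk b4 to b1
  b6←b3: walk b3→b2 to b1
  b6←b4: walk b4 to b1
  b6←b5: walk b5 to b1
  DF(b0)=∅
  DF(b1)={b1}
  DF(b2)={b5,b6}
  DF(b3)={b6}
  DF(b4)={b1,b5,b6}
  DF(b5)={b6}
  DF(b6)=∅

φ for w: defs {b0,b1,b4}
  DF⁺ = {b1,b5,b6}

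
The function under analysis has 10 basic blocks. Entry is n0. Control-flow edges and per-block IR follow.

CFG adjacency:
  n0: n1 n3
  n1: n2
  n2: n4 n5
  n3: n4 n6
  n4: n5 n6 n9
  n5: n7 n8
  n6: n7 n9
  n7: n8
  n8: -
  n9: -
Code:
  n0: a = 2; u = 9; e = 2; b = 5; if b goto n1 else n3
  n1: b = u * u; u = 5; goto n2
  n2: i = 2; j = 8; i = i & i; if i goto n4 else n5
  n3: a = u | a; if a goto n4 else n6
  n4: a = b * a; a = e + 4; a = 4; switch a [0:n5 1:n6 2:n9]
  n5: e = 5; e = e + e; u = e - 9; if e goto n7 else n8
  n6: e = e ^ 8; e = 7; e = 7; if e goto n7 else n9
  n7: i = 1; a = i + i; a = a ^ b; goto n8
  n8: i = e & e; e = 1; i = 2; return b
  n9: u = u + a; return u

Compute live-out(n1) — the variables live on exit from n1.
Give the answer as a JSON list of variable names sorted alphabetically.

Answer: ["a", "b", "e", "u"]

Analysis:
Per-block:
  n0 def {a,b,e,u} use ∅
  n1 def {b,u} use {u}
  n2 def {i,j} use ∅
  n3 def {a} use {a,u}
  n4 def {a} use {a,b,e}
  n5 def {e,u} use ∅
  n6 def {e} use {e}
  n7 def {a,i} use {b}
  n8 def {e,i} use {b,e}
  n9 def {u} use {a,u}

Backward fixpoint:
  n0: in=∅ out={a,b,e,u}
  n1: in={a,e,u} out={a,b,e,u}
  n2: in={a,b,e,u} out={a,b,e,u}
  n3: in={a,b,e,u} out={a,b,e,u}
  n4: in={a,b,e,u} out={a,b,e,u}
  n5: in={b} out={b,e}
  n6: in={a,b,e,u} out={a,b,e,u}
  n7: in={b,e} out={b,e}
  n8: in={b,e} out=∅
  n9: in={a,u} out=∅

live-out(n1) = ["a", "b", "e", "u"]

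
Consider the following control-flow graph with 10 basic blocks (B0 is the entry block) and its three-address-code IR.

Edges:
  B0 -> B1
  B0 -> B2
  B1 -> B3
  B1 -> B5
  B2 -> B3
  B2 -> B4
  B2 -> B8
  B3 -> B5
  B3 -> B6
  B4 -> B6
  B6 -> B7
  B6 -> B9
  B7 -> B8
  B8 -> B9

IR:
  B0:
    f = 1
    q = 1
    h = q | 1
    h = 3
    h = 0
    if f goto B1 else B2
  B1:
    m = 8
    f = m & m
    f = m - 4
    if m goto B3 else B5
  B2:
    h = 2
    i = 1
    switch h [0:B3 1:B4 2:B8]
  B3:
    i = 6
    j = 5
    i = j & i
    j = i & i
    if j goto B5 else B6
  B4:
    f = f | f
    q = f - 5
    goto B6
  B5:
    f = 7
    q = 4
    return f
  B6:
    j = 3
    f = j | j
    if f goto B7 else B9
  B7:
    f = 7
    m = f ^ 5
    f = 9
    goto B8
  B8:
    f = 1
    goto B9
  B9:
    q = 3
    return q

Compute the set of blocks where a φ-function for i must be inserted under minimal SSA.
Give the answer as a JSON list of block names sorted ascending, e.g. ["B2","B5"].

idom tree: B1←B0 B2←B0 B3←B0 B4←B2 B5←B0 B6←B0 B7←B6 B8←B0 B9←B0
Dom∩ at merges:
  B3: preds {B1,B2}: {B0,B1} ∩ {B0,B2} = {B0}; idom=B0
  B5: preds {B1,B3}: {B0,B1} ∩ {B0,B3} = {B0}; idom=B0
  B6: preds {B3,B4}: {B0,B3} ∩ {B0,B2,B4} = {B0}; idom=B0
  B8: preds {B2,B7}: {B0,B2} ∩ {B0,B6,B7} = {B0}; idom=B0
  B9: preds {B6,B8}: {B0,B6} ∩ {B0,B8} = {B0}; idom=B0

Frontier:
  B3←B1: walk B1 to B0
  B3←B2: walk B2 to B0
  B5←B1: walk B1 to B0
  B5←B3: walk B3 to B0
  B6←B3: walk B3 to B0
  B6←B4: walk B4→B2 to B0
  B8←B2: walk B2 to B0
  B8←B7: walk B7→B6 to B0
  B9←B6: walk B6 to B0
  B9←B8: walk B8 to B0
  B0 → ∅
  B1 → {B3,B5}
  B2 → {B3,B6,B8}
  B3 → {B5,B6}
  B4 → {B6}
  B5 → ∅
  B6 → {B8,B9}
  B7 → {B8}
  B8 → {B9}
  B9 → ∅

φ for i: defs {B2,B3}
  DF⁺ = {B3,B5,B6,B8,B9}

Answer: ["B3", "B5", "B6", "B8", "B9"]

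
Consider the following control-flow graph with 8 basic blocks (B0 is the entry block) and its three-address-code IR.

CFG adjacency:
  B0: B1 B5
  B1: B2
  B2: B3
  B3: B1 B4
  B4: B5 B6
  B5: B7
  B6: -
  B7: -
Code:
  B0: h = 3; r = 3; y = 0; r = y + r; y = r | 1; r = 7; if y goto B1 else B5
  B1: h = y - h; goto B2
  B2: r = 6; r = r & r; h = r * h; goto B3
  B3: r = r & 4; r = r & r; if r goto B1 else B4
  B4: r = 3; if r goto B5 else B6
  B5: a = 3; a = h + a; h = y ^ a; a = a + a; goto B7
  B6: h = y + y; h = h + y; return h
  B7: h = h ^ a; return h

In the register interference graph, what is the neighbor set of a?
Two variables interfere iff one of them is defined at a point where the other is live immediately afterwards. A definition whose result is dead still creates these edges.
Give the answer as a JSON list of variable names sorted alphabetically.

Per-block:
  B0: def={h,r,y} ue=∅
  B1: def={h} ue={h,y}
  B2: def={h,r} ue={h}
  B3: def={r} ue={r}
  B4: def={r} ue=∅
  B5: def={a,h} ue={h,y}
  B6: def={h} ue={y}
  B7: def={h} ue={a,h}

Live sets:
  B0: in=∅ out={h,y}
  B1: in={h,y} out={h,y}
  B2: in={h,y} out={h,r,y}
  B3: in={h,r,y} out={h,y}
  B4: in={h,y} out={h,y}
  B5: in={h,y} out={a,h}
  B6: in={y} out=∅
  B7: in={a,h} out=∅

Interfere edges:
  a↔{h,y}
  h↔{a,r,y}
  r↔{h,y}
  y↔{a,h,r}

N(a) = ["h", "y"]

Answer: ["h", "y"]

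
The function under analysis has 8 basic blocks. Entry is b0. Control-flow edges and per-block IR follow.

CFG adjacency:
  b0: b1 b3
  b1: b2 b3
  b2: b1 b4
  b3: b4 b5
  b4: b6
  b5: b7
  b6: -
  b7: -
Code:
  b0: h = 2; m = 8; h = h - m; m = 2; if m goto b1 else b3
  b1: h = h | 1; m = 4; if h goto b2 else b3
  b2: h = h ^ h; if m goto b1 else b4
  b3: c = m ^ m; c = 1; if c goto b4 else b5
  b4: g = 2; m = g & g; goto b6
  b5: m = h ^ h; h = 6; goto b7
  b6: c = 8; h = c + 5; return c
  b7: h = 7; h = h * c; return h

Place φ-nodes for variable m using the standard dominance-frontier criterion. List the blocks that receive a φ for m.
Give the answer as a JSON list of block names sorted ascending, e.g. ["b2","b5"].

Answer: ["b1", "b3", "b4"]

Derivation:
idom tree: b1←b0 b2←b1 b3←b0 b4←b0 b5←b3 b6←b4 b7←b5
Dom at joins:
  b1: preds {b0,b2}: {b0} ∩ {b0,b1,b2} = {b0}; idom=b0
  b3: preds {b0,b1}: {b0} ∩ {b0,b1} = {b0}; idom=b0
  b4: preds {b2,b3}: {b0,b1,b2} ∩ {b0,b3} = {b0}; idom=b0

Frontier:
  b1←b0: walk · to b0
  b1←b2: walk b2→b1 to b0
  b3←b0: walk · to b0
  b3←b1: walk b1 to b0
  b4←b2: walk b2→b1 to b0
  b4←b3: walk b3 to b0
  b0 → ∅
  b1 → {b1,b3,b4}
  b2 → {b1,b4}
  b3 → {b4}
  b4 → ∅
  b5 → ∅
  b6 → ∅
  b7 → ∅

φ for m: defs {b0,b1,b4,b5}
  DF⁺ = {b1,b3,b4}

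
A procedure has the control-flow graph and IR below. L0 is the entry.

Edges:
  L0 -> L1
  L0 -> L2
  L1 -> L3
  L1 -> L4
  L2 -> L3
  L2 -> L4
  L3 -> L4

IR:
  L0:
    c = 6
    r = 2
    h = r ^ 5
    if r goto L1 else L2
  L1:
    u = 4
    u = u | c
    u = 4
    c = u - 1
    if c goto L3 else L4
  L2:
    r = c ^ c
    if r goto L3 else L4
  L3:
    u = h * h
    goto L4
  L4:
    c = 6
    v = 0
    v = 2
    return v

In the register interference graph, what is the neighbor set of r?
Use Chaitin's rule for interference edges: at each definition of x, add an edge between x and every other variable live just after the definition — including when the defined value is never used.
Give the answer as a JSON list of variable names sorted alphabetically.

Block summaries:
  L0: def={c,h,r} ue=∅
  L1: def={c,u} ue={c}
  L2: def={r} ue={c}
  L3: def={u} ue={h}
  L4: def={c,v} ue=∅

Live sets:
  L0: in=∅ out={c,h}
  L1: in={c,h} out={h}
  L2: in={c,h} out={h}
  L3: in={h} out=∅
  L4: in=∅ out=∅

Conflict graph:
  c — {h,r,u}
  h — {c,r,u}
  r — {c,h}
  u — {c,h}
  v — ∅

N(r) = ["c", "h"]

Answer: ["c", "h"]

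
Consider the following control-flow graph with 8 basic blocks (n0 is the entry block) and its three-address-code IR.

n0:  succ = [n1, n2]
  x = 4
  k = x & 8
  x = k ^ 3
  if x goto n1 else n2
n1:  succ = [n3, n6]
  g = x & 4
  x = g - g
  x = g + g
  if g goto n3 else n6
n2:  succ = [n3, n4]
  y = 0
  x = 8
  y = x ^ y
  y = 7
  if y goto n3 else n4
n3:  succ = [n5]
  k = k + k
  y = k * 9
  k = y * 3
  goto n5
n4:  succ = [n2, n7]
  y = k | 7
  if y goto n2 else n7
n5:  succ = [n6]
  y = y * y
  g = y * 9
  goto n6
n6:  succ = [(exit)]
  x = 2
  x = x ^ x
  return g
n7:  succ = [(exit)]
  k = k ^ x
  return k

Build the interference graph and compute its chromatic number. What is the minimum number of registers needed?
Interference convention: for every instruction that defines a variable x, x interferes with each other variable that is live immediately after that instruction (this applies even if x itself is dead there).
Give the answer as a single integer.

Block summaries:
  n0: def={k,x} ue=∅
  n1: def={g,x} ue={x}
  n2: def={x,y} ue=∅
  n3: def={k,y} ue={k}
  n4: def={y} ue={k}
  n5: def={g,y} ue={y}
  n6: def={x} ue={g}
  n7: def={k} ue={k,x}

Liveness:
  live n0: ∅→{k,x}
  live n1: {k,x}→{g,k}
  live n2: {k}→{k,x}
  live n3: {k}→{y}
  live n4: {k,x}→{k,x}
  live n5: {y}→{g}
  live n6: {g}→∅
  live n7: {k,x}→∅

Interfere edges:
  g: {k,x}
  k: {g,x,y}
  x: {g,k,y}
  y: {k,x}

Colouring:
  {g,k,x} pairwise interfere (3-clique) ⇒ χ ≥ 3
  3-colouring: r0={k}  r1={x}  r2={g,y}
  χ = 3

Answer: 3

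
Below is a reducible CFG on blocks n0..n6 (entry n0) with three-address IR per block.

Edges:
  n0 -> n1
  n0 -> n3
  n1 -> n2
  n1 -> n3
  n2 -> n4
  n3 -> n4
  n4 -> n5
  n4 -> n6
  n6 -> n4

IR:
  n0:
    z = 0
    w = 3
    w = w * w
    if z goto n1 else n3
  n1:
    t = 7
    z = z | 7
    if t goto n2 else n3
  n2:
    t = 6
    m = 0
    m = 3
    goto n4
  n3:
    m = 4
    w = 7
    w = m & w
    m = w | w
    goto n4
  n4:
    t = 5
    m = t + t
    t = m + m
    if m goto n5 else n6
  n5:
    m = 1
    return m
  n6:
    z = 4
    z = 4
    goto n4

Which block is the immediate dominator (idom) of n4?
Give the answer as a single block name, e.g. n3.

Answer: n0

Working:
idom tree: n1←n0 n2←n1 n3←n0 n4←n0 n5←n4 n6←n4
Dom at joins:
  n3: preds {n0,n1}: {n0} ∩ {n0,n1} = {n0}; idom=n0
  n4: preds {n2,n3,n6}: {n0,n1,n2} ∩ {n0,n3} ∩ {n0,n4,n6} = {n0}; idom=n0

idom(n4) = n0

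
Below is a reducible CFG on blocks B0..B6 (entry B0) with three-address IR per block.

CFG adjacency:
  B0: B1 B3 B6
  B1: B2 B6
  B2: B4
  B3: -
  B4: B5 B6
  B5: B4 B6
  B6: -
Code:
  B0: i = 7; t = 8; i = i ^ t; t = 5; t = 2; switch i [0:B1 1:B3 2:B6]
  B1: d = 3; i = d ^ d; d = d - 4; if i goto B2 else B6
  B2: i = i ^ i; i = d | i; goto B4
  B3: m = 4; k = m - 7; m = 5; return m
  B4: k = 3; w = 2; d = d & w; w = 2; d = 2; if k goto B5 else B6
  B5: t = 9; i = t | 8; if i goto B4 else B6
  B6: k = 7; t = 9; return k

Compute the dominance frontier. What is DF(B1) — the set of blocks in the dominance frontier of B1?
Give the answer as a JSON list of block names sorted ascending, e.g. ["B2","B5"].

Answer: ["B6"]

Derivation:
idom tree: B1←B0 B2←B1 B3←B0 B4←B2 B5←B4 B6←B0
Dom∩ at merges:
  B4: preds {B2,B5}: {B0,B1,B2} ∩ {B0,B1,B2,B4,B5} = {B0,B1,B2}; idom=B2
  B6: preds {B0,B1,B4,B5}: {B0} ∩ {B0,B1} ∩ {B0,B1,B2,B4} ∩ {B0,B1,B2,B4,B5} = {B0}; idom=B0

DF derivation:
  B4←B2: walk · to B2
  B4←B5: walk B5→B4 to B2
  B6←B0: walk · to B0
  B6←B1: walk B1 to B0
  B6←B4: walk B4→B2→B1 to B0
  B6←B5: walk B5→B4→B2→B1 to B0
  DF(B0)=∅
  DF(B1)={B6}
  DF(B2)={B6}
  DF(B3)=∅
  DF(B4)={B4,B6}
  DF(B5)={B4,B6}
  DF(B6)=∅

DF(B1) = ["B6"]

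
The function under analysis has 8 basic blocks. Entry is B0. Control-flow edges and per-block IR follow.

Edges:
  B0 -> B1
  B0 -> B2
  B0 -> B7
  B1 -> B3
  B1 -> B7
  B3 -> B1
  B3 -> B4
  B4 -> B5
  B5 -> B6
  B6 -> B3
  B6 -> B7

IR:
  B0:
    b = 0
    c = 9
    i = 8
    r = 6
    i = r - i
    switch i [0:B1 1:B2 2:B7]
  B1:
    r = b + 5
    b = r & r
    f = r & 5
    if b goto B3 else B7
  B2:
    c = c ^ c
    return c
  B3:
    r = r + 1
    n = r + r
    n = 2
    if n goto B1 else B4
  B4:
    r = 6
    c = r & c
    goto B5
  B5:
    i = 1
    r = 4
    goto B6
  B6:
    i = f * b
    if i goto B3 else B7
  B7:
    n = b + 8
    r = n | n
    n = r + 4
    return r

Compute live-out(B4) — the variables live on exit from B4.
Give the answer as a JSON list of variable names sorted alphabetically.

Per-block:
  B0: {b,c,i,r} / ∅
  B1: {b,f,r} / {b}
  B2: {c} / {c}
  B3: {n,r} / {r}
  B4: {c,r} / {c}
  B5: {i,r} / ∅
  B6: {i} / {b,f}
  B7: {n,r} / {b}

Backward fixpoint:
  B0: in=∅ out={b,c}
  B1: in={b,c} out={b,c,f,r}
  B2: in={c} out=∅
  B3: in={b,c,f,r} out={b,c,f}
  B4: in={b,c,f} out={b,c,f}
  B5: in={b,c,f} out={b,c,f,r}
  B6: in={b,c,f,r} out={b,c,f,r}
  B7: in={b} out=∅

live-out(B4) = ["b", "c", "f"]

Answer: ["b", "c", "f"]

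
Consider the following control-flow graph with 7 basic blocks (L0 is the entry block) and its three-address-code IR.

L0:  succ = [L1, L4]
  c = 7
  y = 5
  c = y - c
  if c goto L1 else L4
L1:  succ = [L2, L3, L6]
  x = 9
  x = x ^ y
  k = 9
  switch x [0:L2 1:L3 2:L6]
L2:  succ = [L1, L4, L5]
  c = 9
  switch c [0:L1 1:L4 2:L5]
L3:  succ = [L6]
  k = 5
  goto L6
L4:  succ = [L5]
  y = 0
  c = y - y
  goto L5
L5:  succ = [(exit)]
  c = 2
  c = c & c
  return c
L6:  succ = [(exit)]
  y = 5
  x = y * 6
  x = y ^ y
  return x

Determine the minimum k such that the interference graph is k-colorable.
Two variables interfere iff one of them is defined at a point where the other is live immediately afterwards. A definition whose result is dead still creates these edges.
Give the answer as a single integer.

def/use:
  L0 def {c,y} use ∅
  L1 def {k,x} use {y}
  L2 def {c} use ∅
  L3 def {k} use ∅
  L4 def {c,y} use ∅
  L5 def {c} use ∅
  L6 def {x,y} use ∅

Liveness:
  L0 li=∅ lo={y}
  L1 li={y} lo={y}
  L2 li={y} lo={y}
  L3 li=∅ lo=∅
  L4 li=∅ lo=∅
  L5 li=∅ lo=∅
  L6 li=∅ lo=∅

Interference:
  c: {y}
  k: {x,y}
  x: {k,y}
  y: {c,k,x}

Chromatic number:
  lower bound: {k,x,y} mutually conflict ⇒ χ ≥ 3
  3-colouring: r0={y}  r1={c,k}  r2={x}
  χ = 3

Answer: 3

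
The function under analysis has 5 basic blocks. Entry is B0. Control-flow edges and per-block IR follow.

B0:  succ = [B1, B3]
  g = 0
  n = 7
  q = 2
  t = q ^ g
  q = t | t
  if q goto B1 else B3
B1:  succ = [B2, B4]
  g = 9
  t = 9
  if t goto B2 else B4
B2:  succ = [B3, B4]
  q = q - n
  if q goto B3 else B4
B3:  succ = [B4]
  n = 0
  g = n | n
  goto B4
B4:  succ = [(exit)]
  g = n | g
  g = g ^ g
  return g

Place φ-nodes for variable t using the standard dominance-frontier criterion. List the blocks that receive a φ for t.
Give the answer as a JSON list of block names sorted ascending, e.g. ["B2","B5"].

Answer: ["B3", "B4"]

Analysis:
idom tree: B1←B0 B2←B1 B3←B0 B4←B0
Dom at joins:
  B3: preds {B0,B2}: {B0} ∩ {B0,B1,B2} = {B0}; idom=B0
  B4: preds {B1,B2,B3}: {B0,B1} ∩ {B0,B1,B2} ∩ {B0,B3} = {B0}; idom=B0

DF walk-up:
  join B3 pred B0: · stop@B0
  join B3 pred B2: B2→B1 stop@B0
  join B4 pred B1: B1 stop@B0
  join B4 pred B2: B2→B1 stop@B0
  join B4 pred B3: B3 stop@B0
  B0 → ∅
  B1 → {B3,B4}
  B2 → {B3,B4}
  B3 → {B4}
  B4 → ∅

φ for t: defs {B0,B1}
  DF⁺ = {B3,B4}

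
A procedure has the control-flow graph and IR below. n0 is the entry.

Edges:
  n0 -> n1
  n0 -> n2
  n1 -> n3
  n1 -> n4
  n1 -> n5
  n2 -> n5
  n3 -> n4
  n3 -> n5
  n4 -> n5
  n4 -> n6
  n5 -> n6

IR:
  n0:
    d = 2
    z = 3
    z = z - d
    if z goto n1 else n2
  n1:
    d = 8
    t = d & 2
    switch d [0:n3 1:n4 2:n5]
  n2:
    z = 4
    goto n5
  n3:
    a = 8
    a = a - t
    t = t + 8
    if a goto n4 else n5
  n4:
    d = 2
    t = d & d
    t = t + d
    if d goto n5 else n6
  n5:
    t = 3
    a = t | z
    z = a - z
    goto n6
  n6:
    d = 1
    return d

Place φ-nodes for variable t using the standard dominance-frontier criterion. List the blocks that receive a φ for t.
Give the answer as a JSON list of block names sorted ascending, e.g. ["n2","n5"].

idom tree: n1←n0 n2←n0 n3←n1 n4←n1 n5←n0 n6←n0
Dom at joins:
  n4: preds {n1,n3}: {n0,n1} ∩ {n0,n1,n3} = {n0,n1}; idom=n1
  n5: preds {n1,n2,n3,n4}: {n0,n1} ∩ {n0,n2} ∩ {n0,n1,n3} ∩ {n0,n1,n4} = {n0}; idom=n0
  n6: preds {n4,n5}: {n0,n1,n4} ∩ {n0,n5} = {n0}; idom=n0

Frontier:
  n4←n1: walk · to n1
  n4←n3: walk n3 to n1
  n5←n1: walk n1 to n0
  n5←n2: walk n2 to n0
  n5←n3: walk n3→n1 to n0
  n5←n4: walk n4→n1 to n0
  n6←n4: walk n4→n1 to n0
  n6←n5: walk n5 to n0
  n0 → ∅
  n1 → {n5,n6}
  n2 → {n5}
  n3 → {n4,n5}
  n4 → {n5,n6}
  n5 → {n6}
  n6 → ∅

φ for t: defs {n1,n3,n4,n5}
  DF⁺ = {n4,n5,n6}

Answer: ["n4", "n5", "n6"]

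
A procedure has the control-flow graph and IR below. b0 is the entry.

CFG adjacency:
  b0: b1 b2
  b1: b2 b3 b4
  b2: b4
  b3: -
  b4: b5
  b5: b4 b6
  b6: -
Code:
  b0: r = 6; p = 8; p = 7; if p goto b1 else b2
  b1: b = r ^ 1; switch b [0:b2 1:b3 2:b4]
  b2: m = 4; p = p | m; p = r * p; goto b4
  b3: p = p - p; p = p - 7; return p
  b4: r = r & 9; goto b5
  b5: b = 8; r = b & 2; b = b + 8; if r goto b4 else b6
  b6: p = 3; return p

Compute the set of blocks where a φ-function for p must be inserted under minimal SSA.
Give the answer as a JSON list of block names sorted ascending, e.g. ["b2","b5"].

idom tree: b1←b0 b2←b0 b3←b1 b4←b0 b5←b4 b6←b5
Dom∩ at merges:
  b2: preds {b0,b1}: {b0} ∩ {b0,b1} = {b0}; idom=b0
  b4: preds {b1,b2,b5}: {b0,b1} ∩ {b0,b2} ∩ {b0,b4,b5} = {b0}; idom=b0

DF walk-up:
  b2←b0: walk · to b0
  b2←b1: walk b1 to b0
  b4←b1: walk b1 to b0
  b4←b2: walk b2 to b0
  b4←b5: walk b5→b4 to b0
  DF(b0)=∅
  DF(b1)={b2,b4}
  DF(b2)={b4}
  DF(b3)=∅
  DF(b4)={b4}
  DF(b5)={b4}
  DF(b6)=∅

φ for p: defs {b0,b2,b3,b6}
  DF⁺ = {b4}

Answer: ["b4"]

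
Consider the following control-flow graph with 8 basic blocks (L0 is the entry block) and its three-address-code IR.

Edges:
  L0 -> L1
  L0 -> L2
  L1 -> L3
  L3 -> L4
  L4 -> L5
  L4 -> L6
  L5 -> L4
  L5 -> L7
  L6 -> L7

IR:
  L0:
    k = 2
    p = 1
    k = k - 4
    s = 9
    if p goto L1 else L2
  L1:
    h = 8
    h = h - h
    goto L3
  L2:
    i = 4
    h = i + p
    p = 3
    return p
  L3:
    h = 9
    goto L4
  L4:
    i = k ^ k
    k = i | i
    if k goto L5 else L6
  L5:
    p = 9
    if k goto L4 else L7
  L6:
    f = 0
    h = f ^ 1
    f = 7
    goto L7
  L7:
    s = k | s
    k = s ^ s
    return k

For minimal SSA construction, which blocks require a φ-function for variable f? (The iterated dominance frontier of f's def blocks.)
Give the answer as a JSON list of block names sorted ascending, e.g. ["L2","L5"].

Answer: ["L7"]

Analysis:
idom tree: L1←L0 L2←L0 L3←L1 L4←L3 L5←L4 L6←L4 L7←L4
Dom∩ at merges:
  L4: preds {L3,L5}: {L0,L1,L3} ∩ {L0,L1,L3,L4,L5} = {L0,L1,L3}; idom=L3
  L7: preds {L5,L6}: {L0,L1,L3,L4,L5} ∩ {L0,L1,L3,L4,L6} = {L0,L1,L3,L4}; idom=L4

Frontier:
  L4←L3: walk · to L3
  L4←L5: walk L5→L4 to L3
  L7←L5: walk L5 to L4
  L7←L6: walk L6 to L4
  DF(L0)=∅
  DF(L1)=∅
  DF(L2)=∅
  DF(L3)=∅
  DF(L4)={L4}
  DF(L5)={L4,L7}
  DF(L6)={L7}
  DF(L7)=∅

φ for f: defs {L6}
  DF⁺ = {L7}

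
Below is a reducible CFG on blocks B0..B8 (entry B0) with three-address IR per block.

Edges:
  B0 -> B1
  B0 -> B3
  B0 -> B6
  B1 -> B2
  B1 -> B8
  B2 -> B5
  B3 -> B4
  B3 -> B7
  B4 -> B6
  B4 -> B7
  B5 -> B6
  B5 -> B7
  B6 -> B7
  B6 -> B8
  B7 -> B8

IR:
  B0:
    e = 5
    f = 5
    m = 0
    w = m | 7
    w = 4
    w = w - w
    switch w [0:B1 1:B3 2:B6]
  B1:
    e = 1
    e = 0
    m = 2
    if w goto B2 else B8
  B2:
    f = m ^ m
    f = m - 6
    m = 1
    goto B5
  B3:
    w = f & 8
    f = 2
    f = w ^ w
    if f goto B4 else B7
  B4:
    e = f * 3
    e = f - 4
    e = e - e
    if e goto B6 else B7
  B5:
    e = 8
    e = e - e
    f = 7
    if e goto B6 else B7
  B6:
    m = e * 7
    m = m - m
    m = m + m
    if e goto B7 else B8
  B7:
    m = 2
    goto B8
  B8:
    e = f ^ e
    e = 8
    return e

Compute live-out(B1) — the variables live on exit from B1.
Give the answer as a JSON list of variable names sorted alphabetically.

Per-block:
  B0: {e,f,m,w} / ∅
  B1: {e,m} / {w}
  B2: {f,m} / {m}
  B3: {f,w} / {f}
  B4: {e} / {f}
  B5: {e,f} / ∅
  B6: {m} / {e}
  B7: {m} / ∅
  B8: {e} / {e,f}

Backward fixpoint:
  B0: in=∅ out={e,f,w}
  B1: in={f,w} out={e,f,m}
  B2: in={m} out=∅
  B3: in={e,f} out={e,f}
  B4: in={f} out={e,f}
  B5: in=∅ out={e,f}
  B6: in={e,f} out={e,f}
  B7: in={e,f} out={e,f}
  B8: in={e,f} out=∅

live-out(B1) = ["e", "f", "m"]

Answer: ["e", "f", "m"]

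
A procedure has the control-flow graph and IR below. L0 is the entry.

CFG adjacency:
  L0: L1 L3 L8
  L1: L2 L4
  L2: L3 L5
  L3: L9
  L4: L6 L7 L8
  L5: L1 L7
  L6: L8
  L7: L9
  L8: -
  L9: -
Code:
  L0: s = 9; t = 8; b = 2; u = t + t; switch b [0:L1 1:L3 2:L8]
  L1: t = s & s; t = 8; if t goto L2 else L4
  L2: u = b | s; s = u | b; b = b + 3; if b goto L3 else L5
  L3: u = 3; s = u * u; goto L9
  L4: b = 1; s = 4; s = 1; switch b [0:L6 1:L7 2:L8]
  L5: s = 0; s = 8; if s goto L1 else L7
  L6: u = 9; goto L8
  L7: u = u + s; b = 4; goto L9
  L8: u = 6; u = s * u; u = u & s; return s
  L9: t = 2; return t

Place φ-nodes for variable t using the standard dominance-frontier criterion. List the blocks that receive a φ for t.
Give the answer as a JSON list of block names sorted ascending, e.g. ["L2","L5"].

idom tree: L1←L0 L2←L1 L3←L0 L4←L1 L5←L2 L6←L4 L7←L1 L8←L0 L9←L0
Dom at joins:
  L1: preds {L0,L5}: {L0} ∩ {L0,L1,L2,L5} = {L0}; idom=L0
  L3: preds {L0,L2}: {L0} ∩ {L0,L1,L2} = {L0}; idom=L0
  L7: preds {L4,L5}: {L0,L1,L4} ∩ {L0,L1,L2,L5} = {L0,L1}; idom=L1
  L8: preds {L0,L4,L6}: {L0} ∩ {L0,L1,L4} ∩ {L0,L1,L4,L6} = {L0}; idom=L0
  L9: preds {L3,L7}: {L0,L3} ∩ {L0,L1,L7} = {L0}; idom=L0

DF walk-up:
  join L1 pred L0: · stop@L0
  join L1 pred L5: L5→L2→L1 stop@L0
  join L3 pred L0: · stop@L0
  join L3 pred L2: L2→L1 stop@L0
  join L7 pred L4: L4 stop@L1
  join L7 pred L5: L5→L2 stop@L1
  join L8 pred L0: · stop@L0
  join L8 pred L4: L4→L1 stop@L0
  join L8 pred L6: L6→L4→L1 stop@L0
  join L9 pred L3: L3 stop@L0
  join L9 pred L7: L7→L1 stop@L0
  DF(L0)=∅
  DF(L1)={L1,L3,L8,L9}
  DF(L2)={L1,L3,L7}
  DF(L3)={L9}
  DF(L4)={L7,L8}
  DF(L5)={L1,L7}
  DF(L6)={L8}
  DF(L7)={L9}
  DF(L8)=∅
  DF(L9)=∅

φ for t: defs {L0,L1,L9}
  DF⁺ = {L1,L3,L8,L9}

Answer: ["L1", "L3", "L8", "L9"]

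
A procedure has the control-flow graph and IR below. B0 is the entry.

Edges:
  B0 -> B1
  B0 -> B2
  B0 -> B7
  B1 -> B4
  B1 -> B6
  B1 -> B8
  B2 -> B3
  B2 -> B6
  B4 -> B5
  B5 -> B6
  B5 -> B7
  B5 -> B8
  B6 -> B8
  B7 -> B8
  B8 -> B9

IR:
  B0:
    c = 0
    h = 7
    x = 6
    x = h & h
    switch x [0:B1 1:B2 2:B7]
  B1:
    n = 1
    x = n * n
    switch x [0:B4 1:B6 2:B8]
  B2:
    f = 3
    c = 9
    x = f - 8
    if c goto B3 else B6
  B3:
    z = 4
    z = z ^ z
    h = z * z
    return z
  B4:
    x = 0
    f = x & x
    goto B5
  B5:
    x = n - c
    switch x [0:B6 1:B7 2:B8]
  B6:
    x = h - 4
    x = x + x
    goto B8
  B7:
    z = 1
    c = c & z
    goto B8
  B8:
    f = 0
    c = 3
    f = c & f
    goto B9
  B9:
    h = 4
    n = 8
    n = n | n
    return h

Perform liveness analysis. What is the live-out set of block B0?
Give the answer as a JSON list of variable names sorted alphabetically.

Answer: ["c", "h"]

Derivation:
Per-block:
  B0 def {c,h,x} use ∅
  B1 def {n,x} use ∅
  B2 def {c,f,x} use ∅
  B3 def {h,z} use ∅
  B4 def {f,x} use ∅
  B5 def {x} use {c,n}
  B6 def {x} use {h}
  B7 def {c,z} use {c}
  B8 def {c,f} use ∅
  B9 def {h,n} use ∅

Liveness:
  B0 li=∅ lo={c,h}
  B1 li={c,h} lo={c,h,n}
  B2 li={h} lo={h}
  B3 li=∅ lo=∅
  B4 li={c,h,n} lo={c,h,n}
  B5 li={c,h,n} lo={c,h}
  B6 li={h} lo=∅
  B7 li={c} lo=∅
  B8 li=∅ lo=∅
  B9 li=∅ lo=∅

live-out(B0) = ["c", "h"]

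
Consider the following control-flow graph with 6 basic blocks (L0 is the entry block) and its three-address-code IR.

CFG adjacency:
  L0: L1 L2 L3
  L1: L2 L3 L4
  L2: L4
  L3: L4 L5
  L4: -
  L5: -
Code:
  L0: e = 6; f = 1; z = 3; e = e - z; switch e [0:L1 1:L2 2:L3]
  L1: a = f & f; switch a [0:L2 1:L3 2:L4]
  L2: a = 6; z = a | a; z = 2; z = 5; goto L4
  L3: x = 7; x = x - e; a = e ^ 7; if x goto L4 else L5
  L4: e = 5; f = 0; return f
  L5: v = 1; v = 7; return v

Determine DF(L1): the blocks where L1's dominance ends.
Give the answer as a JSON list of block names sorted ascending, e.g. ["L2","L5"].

idom tree: L1←L0 L2←L0 L3←L0 L4←L0 L5←L3
Dom∩ at merges:
  L2: preds {L0,L1}: {L0} ∩ {L0,L1} = {L0}; idom=L0
  L3: preds {L0,L1}: {L0} ∩ {L0,L1} = {L0}; idom=L0
  L4: preds {L1,L2,L3}: {L0,L1} ∩ {L0,L2} ∩ {L0,L3} = {L0}; idom=L0

DF walk-up:
  L2←L0: walk · to L0
  L2←L1: walk L1 to L0
  L3←L0: walk · to L0
  L3←L1: walk L1 to L0
  L4←L1: walk L1 to L0
  L4←L2: walk L2 to L0
  L4←L3: walk L3 to L0
  L0 → ∅
  L1 → {L2,L3,L4}
  L2 → {L4}
  L3 → {L4}
  L4 → ∅
  L5 → ∅

DF(L1) = ["L2", "L3", "L4"]

Answer: ["L2", "L3", "L4"]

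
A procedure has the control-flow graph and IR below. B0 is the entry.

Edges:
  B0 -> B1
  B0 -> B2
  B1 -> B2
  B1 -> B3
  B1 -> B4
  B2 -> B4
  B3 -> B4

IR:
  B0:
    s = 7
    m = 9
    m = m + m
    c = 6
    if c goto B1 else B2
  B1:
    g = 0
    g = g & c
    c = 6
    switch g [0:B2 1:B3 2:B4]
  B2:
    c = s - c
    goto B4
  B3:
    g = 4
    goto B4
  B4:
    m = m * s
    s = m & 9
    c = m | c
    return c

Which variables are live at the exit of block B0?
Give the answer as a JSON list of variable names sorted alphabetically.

Answer: ["c", "m", "s"]

Derivation:
def/use:
  B0: {c,m,s} / ∅
  B1: {c,g} / {c}
  B2: {c} / {c,s}
  B3: {g} / ∅
  B4: {c,m,s} / {c,m,s}

Live sets:
  B0: in=∅ out={c,m,s}
  B1: in={c,m,s} out={c,m,s}
  B2: in={c,m,s} out={c,m,s}
  B3: in={c,m,s} out={c,m,s}
  B4: in={c,m,s} out=∅

live-out(B0) = ["c", "m", "s"]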